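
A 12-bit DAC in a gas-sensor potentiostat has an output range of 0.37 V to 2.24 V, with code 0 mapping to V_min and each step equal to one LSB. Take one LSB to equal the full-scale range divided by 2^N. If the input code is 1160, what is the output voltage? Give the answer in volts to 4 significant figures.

0.8996 V

Full-scale range = 2.24 V − (0.37 V) = 1.87 V. LSB = 1.87 V / 2^12.
Output = V_min + (1160/4096) × range = 0.37 + 0.283203 × 1.87 V
      = 0.37 + 0.529590 = 0.899590 V.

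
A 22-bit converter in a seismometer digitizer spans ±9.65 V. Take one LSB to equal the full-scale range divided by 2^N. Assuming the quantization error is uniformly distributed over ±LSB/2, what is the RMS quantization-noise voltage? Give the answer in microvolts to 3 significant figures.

The full-scale span is 9.65 − (-9.65) = 19.3 V.
LSB = 19.3 V / 2^22 = 4.6015 µV.
V_rms = LSB/√12 = 4.6015 µV / √12 = 1.33 µV.

1.33 µV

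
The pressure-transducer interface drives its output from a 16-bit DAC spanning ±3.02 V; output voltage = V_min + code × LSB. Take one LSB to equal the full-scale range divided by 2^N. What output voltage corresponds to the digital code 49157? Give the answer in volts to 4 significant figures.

Range = 3.02 − (-3.02) = 6.04 V. LSB = 6.04 V / 2^16.
V_out = V_min + code × LSB = -3.02 V + 49157 × 6.04 V / 65536
      = -3.02 V + 4.53046 V = 1.51046 V.

1.510 V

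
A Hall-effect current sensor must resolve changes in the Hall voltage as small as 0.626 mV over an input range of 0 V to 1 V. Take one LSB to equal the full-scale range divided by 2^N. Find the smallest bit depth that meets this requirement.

Full-scale range = 1 V.
1 V / 0.626 mV = 1597. Since 2^10 = 1024 and 2^11 = 2048, N = 11.

11 bits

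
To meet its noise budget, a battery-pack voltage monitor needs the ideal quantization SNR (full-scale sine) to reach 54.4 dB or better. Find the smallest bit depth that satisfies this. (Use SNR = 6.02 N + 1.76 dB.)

Solving 6.02 N ≥ 54.4 − 1.76: N ≥ 8.744. Round up → N = 9.

9 bits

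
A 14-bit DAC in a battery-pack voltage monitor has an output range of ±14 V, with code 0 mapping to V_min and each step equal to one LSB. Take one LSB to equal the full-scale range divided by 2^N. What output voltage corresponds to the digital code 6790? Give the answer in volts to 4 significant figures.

-2.396 V

The full-scale span is 14 − (-14) = 28 V. LSB = 28 V / 2^14.
Output = V_min + (6790/16384) × range = -14 + 0.414429 × 28 V
      = -14 + 11.6040 = -2.39600 V.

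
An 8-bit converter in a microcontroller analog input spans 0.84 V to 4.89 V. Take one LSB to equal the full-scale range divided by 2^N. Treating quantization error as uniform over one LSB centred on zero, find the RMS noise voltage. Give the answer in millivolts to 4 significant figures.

Range = 4.89 − (0.84) = 4.05 V.
Step size = 4.05/256 V = 15.8203 mV.
σ_q = LSB/√12 = 15.8203 mV/3.4641 = 4.567 mV.

4.567 mV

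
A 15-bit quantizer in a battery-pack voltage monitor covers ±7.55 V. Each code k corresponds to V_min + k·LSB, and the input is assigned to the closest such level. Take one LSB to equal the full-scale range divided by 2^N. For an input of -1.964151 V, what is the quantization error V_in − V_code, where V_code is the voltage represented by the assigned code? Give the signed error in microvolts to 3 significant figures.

The full-scale span is 7.55 − (-7.55) = 15.1 V. LSB = 15.1 V / 2^15 ≈ 460.8 µV.
(V_in − V_min)/LSB = (-1.964151 − (-7.55)) × 32768/15.1 = 12121.6623 → nearest code k = 12122.
V_code = V_min + k × range/2^15 = -7.55 + 12122 × 15.1/32768 = -1.9639953613 V.
e = -1.964151 − (-1.9639953613) = −156 µV.

−156 µV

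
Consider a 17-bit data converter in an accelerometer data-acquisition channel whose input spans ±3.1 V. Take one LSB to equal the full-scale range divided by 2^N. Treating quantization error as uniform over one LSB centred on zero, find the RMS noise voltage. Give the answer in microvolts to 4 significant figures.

Full-scale range = 3.1 V − (-3.1 V) = 6.2 V.
One LSB is 6.2 V / 131072 = 47.3022 µV.
For a uniform distribution on [−LSB/2, +LSB/2], V_rms = LSB/√12 = 47.3022 µV/3.4641 = 13.65 µV.

13.65 µV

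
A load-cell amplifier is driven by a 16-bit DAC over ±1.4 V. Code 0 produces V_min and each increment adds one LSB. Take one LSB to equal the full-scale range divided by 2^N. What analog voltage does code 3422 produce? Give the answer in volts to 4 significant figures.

Full-scale range = 1.4 V − (-1.4 V) = 2.8 V. LSB = 2.8 V / 2^16.
V_out = V_min + code × LSB = -1.4 V + 3422 × 2.8 V / 65536
      = -1.4 + 0.146204 = -1.25380 V.

-1.254 V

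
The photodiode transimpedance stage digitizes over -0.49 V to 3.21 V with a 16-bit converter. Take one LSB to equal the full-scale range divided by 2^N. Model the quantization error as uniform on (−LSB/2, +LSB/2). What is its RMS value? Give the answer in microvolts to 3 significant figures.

16.3 µV

The full-scale span is 3.21 − (-0.49) = 3.7 V.
Step size = 3.7/65536 V = 56.458 µV.
σ_q = LSB/√12 = 56.458 µV/3.4641 = 16.3 µV.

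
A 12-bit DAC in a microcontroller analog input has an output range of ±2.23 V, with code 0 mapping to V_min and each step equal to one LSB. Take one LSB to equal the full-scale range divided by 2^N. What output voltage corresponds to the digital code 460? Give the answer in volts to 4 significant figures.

Span: 2.23 V − (-2.23 V) = 4.46 V. LSB = 4.46 V / 2^12.
Output = V_min + (460/4096) × range = -2.23 + 0.112305 × 4.46 V
      = -2.23 + 0.500879 = -1.72912 V.

-1.729 V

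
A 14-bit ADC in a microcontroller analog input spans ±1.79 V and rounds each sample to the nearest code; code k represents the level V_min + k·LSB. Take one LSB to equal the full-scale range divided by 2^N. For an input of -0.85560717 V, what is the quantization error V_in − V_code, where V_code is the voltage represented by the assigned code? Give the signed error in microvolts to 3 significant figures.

+61.8 µV

Span: 1.79 V − (-1.79 V) = 3.58 V. LSB = 3.58 V / 2^14 ≈ 218.5 µV.
(V_in − V_min)/LSB = (-0.85560717 − (-1.79)) × 16384/3.58 = 4276.2827 → nearest code k = 4276.
V_code = V_min + k × range/2^14 = -1.79 + 4276 × 3.58/16384 = -0.85566894531 V.
e = -0.85560717 − (-0.85566894531) = +61.8 µV.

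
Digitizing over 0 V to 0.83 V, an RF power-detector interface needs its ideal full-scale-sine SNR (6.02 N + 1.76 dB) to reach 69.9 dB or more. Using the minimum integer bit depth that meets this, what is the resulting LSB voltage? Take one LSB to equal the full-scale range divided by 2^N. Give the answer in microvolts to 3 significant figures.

Span = 0.83 V.
Solving 6.02 N ≥ 69.9 − 1.76: N ≥ 11.319. Round up → N = 12.
LSB = 0.83 V ÷ 2^12 = 0.83/4096 V = 203 µV.

203 µV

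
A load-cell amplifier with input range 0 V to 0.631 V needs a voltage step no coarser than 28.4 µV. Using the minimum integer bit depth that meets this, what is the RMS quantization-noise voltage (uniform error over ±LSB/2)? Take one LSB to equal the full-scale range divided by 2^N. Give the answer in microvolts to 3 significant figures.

V_FS = 0.631 V.
Levels needed ≥ 0.631/28.4 µV = 22220. 2^15 = 32768 suffices, so N_min = 15.
LSB = 0.631 V / 2^15 = 19.257 µV.
RMS noise = LSB/√12 = 5.56 µV.

5.56 µV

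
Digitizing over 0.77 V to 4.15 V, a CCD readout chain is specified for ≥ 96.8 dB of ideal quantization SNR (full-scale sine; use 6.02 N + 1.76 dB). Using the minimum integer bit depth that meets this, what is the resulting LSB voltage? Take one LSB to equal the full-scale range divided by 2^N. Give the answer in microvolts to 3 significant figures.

51.6 µV

The full-scale span is 4.15 − (0.77) = 3.38 V.
Required N = ⌈(96.8 − 1.76)/6.02⌉ = ⌈15.787⌉ = 16.
One LSB is 3.38 V / 65536 = 51.6 µV.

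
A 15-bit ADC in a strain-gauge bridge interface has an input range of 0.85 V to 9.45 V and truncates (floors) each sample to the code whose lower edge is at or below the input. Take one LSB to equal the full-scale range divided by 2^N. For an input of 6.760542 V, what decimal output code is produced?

22520

The full-scale span is 9.45 − (0.85) = 8.6 V. LSB = 8.6 V / 2^15 ≈ 262.5 µV.
V_in − V_min = 6.760542 − (0.85) = 5.910542 V.
Divide by LSB: 5.910542 × 32768/8.6 = 22520.5396.
Truncating gives code 22520.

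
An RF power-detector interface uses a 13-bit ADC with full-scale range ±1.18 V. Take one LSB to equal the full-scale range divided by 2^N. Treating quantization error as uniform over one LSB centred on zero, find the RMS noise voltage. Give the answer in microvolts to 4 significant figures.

83.16 µV

Span: 1.18 V − (-1.18 V) = 2.36 V.
One LSB is 2.36 V / 8192 = 288.086 µV.
σ_q = LSB/√12 = 288.086 µV/3.4641 = 83.16 µV.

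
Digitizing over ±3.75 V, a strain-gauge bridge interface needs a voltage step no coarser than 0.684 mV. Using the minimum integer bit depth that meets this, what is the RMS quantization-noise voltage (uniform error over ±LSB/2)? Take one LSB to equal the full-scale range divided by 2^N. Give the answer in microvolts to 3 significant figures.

132 µV

Full-scale range = 3.75 V − (-3.75 V) = 7.5 V.
Levels needed ≥ 7.5/0.684 mV = 10960. 2^14 = 16384 suffices, so N_min = 14.
LSB = 7.5 V ÷ 2^14 = 7.5/16384 V = 457.76 µV.
RMS noise = LSB/√12 = 132 µV.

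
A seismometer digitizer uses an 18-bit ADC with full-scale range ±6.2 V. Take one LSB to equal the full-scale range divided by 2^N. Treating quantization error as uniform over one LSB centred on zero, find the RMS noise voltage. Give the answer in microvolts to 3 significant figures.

13.7 µV

The full-scale span is 6.2 − (-6.2) = 12.4 V.
Step size = 12.4/262144 V = 47.302 µV.
RMS of a uniform error over width LSB is LSB/√12 = 13.7 µV.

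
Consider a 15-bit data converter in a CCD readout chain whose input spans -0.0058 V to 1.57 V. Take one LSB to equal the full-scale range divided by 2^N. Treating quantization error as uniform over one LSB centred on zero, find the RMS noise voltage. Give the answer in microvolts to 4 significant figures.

The full-scale span is 1.57 − (-0.0058) = 1.5758 V.
LSB = 1.5758 V ÷ 2^15 = 1.5758/32768 V = 48.0896 µV.
For a uniform distribution on [−LSB/2, +LSB/2], V_rms = LSB/√12 = 48.0896 µV/3.4641 = 13.88 µV.

13.88 µV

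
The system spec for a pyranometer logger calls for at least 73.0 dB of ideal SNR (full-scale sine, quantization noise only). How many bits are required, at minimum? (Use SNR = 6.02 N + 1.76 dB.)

12 bits

Solving 6.02 N ≥ 73.0 − 1.76: N ≥ 11.834. Round up → N = 12.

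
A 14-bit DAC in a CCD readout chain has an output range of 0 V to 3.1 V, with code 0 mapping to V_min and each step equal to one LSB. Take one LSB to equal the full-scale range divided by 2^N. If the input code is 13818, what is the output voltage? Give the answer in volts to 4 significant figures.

V_FS = 3.1 V. LSB = 3.1 V / 2^14.
Output = V_min + (13818/16384) × range = 0 + 0.843384 × 3.1 V
      = 0 V + 2.61449 V = 2.61449 V.

2.614 V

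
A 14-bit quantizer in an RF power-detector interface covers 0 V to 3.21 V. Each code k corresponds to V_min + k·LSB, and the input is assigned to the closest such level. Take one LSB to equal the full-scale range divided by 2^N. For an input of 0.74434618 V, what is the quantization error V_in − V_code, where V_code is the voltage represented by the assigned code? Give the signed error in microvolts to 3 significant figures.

V_FS = 3.21 V. LSB = 3.21 V / 2^14 ≈ 195.9 µV.
Position in LSBs: (0.74434618 − (0)) × 16384/3.21 = 3799.1800; rounding gives k = 3799.
V_code = V_min + k × range/2^14 = 0 + 3799 × 3.21/16384 = 0.74431091309 V.
e = 0.74434618 − (0.74431091309) = +35.3 µV.

+35.3 µV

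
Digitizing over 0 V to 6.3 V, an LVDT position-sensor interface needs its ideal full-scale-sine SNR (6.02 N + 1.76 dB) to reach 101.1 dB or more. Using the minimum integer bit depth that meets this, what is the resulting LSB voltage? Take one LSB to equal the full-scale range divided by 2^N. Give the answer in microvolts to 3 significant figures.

48.1 µV

Span = 6.3 V.
6.02 N + 1.76 ≥ 101.1 gives N ≥ 16.502, so the minimum integer is 17.
LSB = 6.3 V / 2^17 = 48.1 µV.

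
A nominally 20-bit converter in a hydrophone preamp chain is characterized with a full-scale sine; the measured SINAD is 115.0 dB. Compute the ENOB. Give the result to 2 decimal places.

ENOB = (115.0 − 1.76)/6.02 = 18.8106 bits.

18.81 bits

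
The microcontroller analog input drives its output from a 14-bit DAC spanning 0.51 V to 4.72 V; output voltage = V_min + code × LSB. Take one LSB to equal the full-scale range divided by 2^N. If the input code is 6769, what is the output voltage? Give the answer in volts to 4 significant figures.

2.249 V

The full-scale span is 4.72 − (0.51) = 4.21 V. LSB = 4.21 V / 2^14.
V_out = V_min + code × LSB = 0.51 V + 6769 × 4.21 V / 16384
      = 0.51 + 1.73935 = 2.24935 V.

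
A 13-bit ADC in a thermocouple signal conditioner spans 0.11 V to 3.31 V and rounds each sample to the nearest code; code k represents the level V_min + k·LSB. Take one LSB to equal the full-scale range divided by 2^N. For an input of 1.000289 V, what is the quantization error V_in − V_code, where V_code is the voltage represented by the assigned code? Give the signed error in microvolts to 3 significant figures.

Range = 3.31 − (0.11) = 3.2 V. LSB = 3.2 V / 2^13 ≈ 390.6 µV.
(V_in − V_min)/LSB = (1.000289 − (0.11)) × 8192/3.2 = 2279.1398 → nearest code k = 2279.
Reconstructed level: 0.11 + 2279 × 3.2/8192 V = 1.000234375 V.
Error = V_in − V_code = 1.000289 − (1.000234375) = +54.6 µV.

+54.6 µV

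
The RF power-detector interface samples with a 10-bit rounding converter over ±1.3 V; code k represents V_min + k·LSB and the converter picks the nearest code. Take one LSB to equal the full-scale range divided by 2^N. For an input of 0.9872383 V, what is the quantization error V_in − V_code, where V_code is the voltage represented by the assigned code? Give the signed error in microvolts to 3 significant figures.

−457 µV

The full-scale span is 1.3 − (-1.3) = 2.6 V. LSB = 2.6 V / 2^10 ≈ 2.539 mV.
(0.9872383 − (-1.3)) / LSB = 2.2872383 × 1024/2.6 = 900.8200. Nearest integer: k = 901.
V_code = V_min + k × range/2^10 = -1.3 + 901 × 2.6/1024 = 0.9876953125 V.
V_in − V_code = 0.9872383 − (0.9876953125) = −457 µV.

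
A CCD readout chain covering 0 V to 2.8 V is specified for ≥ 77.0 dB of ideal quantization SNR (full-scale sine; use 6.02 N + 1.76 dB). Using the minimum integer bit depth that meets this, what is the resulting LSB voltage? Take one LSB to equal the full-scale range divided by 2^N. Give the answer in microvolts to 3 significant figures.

342 µV

Range is 2.8 V.
Required N = ⌈(77.0 − 1.76)/6.02⌉ = ⌈12.498⌉ = 13.
Step size = 2.8/8192 V = 342 µV.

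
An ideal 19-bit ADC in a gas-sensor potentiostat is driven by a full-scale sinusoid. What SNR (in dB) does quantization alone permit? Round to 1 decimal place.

116.1 dB

Ideal quantization SNR: 6.02 × 19 + 1.76 dB = 116.1 dB.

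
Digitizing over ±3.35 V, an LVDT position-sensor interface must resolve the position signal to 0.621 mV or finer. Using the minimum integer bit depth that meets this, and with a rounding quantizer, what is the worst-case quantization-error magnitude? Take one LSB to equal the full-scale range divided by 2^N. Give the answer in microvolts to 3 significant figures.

204 µV

The full-scale span is 3.35 − (-3.35) = 6.7 V.
Need 2^N ≥ 6.7 V / 0.621 mV = 10790 → N_min = 14.
One LSB is 6.7 V / 16384 = 408.94 µV.
Half an LSB is 204 µV.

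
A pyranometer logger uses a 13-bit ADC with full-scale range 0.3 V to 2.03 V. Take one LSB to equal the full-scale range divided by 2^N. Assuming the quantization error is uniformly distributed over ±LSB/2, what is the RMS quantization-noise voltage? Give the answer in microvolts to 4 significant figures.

Range = 2.03 − (0.3) = 1.73 V.
LSB = 1.73 V ÷ 2^13 = 1.73/8192 V = 211.182 µV.
For a uniform distribution on [−LSB/2, +LSB/2], V_rms = LSB/√12 = 211.182 µV/3.4641 = 60.96 µV.

60.96 µV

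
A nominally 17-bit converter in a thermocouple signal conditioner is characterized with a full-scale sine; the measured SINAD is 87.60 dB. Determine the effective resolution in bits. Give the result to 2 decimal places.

ENOB = (87.60 − 1.76)/6.02 = 14.2591 bits.

14.26 bits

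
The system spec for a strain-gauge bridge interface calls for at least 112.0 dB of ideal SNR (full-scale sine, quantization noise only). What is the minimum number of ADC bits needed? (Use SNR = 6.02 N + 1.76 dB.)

19 bits

Required N = ⌈(112.0 − 1.76)/6.02⌉ = ⌈18.312⌉ = 19.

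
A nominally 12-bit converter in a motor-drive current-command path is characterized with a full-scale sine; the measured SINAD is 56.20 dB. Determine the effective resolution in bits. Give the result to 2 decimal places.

9.04 bits

ENOB = (SINAD − 1.76) / 6.02 = (56.20 − 1.76) / 6.02 = 54.44 / 6.02 = 9.0432.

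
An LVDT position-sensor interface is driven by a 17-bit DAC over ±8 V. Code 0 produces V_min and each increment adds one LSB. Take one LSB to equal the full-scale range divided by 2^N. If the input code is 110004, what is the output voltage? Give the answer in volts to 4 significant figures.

Range = 8 − (-8) = 16 V. LSB = 16 V / 2^17.
V_out = V_min + code × LSB = -8 V + 110004 × 16 V / 131072
      = -8 + 13.4282 = 5.42822 V.

5.428 V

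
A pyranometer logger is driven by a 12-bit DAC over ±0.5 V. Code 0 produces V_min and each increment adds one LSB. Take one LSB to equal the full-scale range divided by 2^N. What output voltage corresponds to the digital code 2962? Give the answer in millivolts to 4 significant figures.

223.1 mV

Full-scale range = 0.5 V − (-0.5 V) = 1 V. LSB = 1 V / 2^12.
V_out = V_min + code × LSB = -0.5 V + 2962 × 1 V / 4096
      = -0.5 + 0.723145 = 0.223145 V.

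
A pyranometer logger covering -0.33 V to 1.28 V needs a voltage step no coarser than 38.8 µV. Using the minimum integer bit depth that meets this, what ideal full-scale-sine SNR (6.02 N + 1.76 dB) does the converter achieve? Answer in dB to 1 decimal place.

Full-scale range = 1.28 V − (-0.33 V) = 1.61 V.
Required number of levels: 1.61/38.8 µV = 41495; smallest N with 2^N ≥ that is 16.
Ideal SNR at N = 16: 6.02·16 + 1.76 = 98.1 dB.

98.1 dB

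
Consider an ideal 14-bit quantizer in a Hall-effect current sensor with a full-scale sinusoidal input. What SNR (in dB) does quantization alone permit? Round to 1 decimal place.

86.0 dB

For an ideal N-bit converter with full-scale sine input, SNR = 6.02 N + 1.76 dB. SNR = 6.02 × 14 + 1.76 = 84.28 + 1.76 = 86.04 dB.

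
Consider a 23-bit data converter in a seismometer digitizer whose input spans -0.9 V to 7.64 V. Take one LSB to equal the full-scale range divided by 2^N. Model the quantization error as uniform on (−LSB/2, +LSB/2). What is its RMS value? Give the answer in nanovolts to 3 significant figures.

294 nV

Span: 7.64 V − (-0.9 V) = 8.54 V.
One LSB is 8.54 V / 8388608 = 1.0180 µV.
V_rms = LSB/√12 = 1.0180 µV / √12 = 294 nV.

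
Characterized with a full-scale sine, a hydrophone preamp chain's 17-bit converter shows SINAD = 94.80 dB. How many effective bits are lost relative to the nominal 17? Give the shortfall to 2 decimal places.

Effective bits = (94.80 − 1.76)/6.02 = 15.4551.
17 − 15.4551 = 1.54 bits below nominal.

1.54 bits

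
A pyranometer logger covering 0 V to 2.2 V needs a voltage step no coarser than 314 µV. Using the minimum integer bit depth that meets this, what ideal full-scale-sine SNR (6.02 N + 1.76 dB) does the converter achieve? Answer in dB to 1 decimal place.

V_FS = 2.2 V.
2.2 V / 314 µV = 7006. Since 2^12 = 4096 and 2^13 = 8192, N = 13.
SNR = 6.02 × 13 + 1.76 = 80.02 dB.

80.0 dB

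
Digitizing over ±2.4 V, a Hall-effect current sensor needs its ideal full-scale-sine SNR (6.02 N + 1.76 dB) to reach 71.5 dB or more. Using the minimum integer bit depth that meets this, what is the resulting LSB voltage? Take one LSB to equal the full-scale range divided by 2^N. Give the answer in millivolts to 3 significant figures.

1.17 mV

Full-scale range = 2.4 V − (-2.4 V) = 4.8 V.
Solving 6.02 N ≥ 71.5 − 1.76: N ≥ 11.585. Round up → N = 12.
LSB = 4.8 V ÷ 2^12 = 4.8/4096 V = 1.17 mV.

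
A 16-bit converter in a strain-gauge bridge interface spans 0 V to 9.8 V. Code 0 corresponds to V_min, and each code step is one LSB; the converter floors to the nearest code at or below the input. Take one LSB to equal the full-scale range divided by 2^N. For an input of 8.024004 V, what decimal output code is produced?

V_FS = 9.8 V. LSB = 9.8 V / 2^16 ≈ 149.5 µV.
(V_in − V_min) × 2^16/range = (8.024004 − (0)) × 65536/9.8 = 53659.299.
Floor → code = 53659.

53659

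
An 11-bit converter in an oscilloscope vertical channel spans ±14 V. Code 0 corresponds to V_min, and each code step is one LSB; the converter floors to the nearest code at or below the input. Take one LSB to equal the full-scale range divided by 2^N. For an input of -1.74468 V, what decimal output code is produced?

896

The full-scale span is 14 − (-14) = 28 V. LSB = 28 V / 2^11 ≈ 13.67 mV.
V_in − V_min = -1.74468 − (-14) = 12.25532 V.
Divide by LSB: 12.25532 × 2048/28 = 896.3891.
Truncating gives code 896.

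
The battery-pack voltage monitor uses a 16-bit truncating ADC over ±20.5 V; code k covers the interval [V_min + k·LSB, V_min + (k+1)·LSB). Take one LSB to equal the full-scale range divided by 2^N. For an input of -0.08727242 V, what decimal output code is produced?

32628

Span: 20.5 V − (-20.5 V) = 41 V. LSB = 41 V / 2^16 ≈ 0.6256 mV.
(V_in − V_min) × 2^16/range = (-0.08727242 − (-20.5)) × 65536/41 = 32628.500.
Floor → code = 32628.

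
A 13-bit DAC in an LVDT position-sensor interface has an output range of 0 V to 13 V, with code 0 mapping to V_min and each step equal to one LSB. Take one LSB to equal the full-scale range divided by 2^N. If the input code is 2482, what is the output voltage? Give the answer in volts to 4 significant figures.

3.939 V

Full-scale range = 13 V. LSB = 13 V / 2^13.
V_out = 0 + 2482 × (13/8192) V
      = 0 + 3.93872 = 3.93872 V.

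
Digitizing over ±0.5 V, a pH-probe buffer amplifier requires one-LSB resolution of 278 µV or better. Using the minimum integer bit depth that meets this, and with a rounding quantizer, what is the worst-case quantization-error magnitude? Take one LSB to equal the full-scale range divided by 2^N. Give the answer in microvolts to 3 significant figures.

The full-scale span is 0.5 − (-0.5) = 1 V.
Required number of levels: 1/278 µV = 3597.1; smallest N with 2^N ≥ that is 12.
Step size = 1/4096 V = 244.14 µV.
|e|_max = LSB/2 = 122 µV.

122 µV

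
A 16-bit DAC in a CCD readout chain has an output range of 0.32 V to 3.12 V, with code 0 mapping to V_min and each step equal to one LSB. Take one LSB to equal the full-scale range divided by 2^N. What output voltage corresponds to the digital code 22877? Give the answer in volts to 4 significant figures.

Full-scale range = 3.12 V − (0.32 V) = 2.8 V. LSB = 2.8 V / 2^16.
V_out = V_min + code × LSB = 0.32 V + 22877 × 2.8 V / 65536
      = 0.32 + 0.977411 = 1.29741 V.

1.297 V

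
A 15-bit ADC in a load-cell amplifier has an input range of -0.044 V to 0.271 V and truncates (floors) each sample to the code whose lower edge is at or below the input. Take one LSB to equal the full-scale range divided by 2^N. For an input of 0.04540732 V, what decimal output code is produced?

Full-scale range = 0.271 V − (-0.044 V) = 0.315 V. LSB = 0.315 V / 2^15 ≈ 9.613 µV.
V_in − V_min = 0.04540732 − (-0.044) = 0.08940732 V.
Divide by LSB: 0.08940732 × 32768/0.315 = 9300.6319.
Truncating gives code 9300.

9300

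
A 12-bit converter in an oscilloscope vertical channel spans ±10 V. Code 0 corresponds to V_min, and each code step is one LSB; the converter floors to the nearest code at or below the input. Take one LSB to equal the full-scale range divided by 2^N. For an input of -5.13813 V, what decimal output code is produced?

The full-scale span is 10 − (-10) = 20 V. LSB = 20 V / 2^12 ≈ 4.883 mV.
code = ⌊(V_in − V_min)/LSB⌋ = ⌊(V_in − V_min) × 2^12 / range⌋
     = ⌊(-5.13813 − (-10)) × 4096 / 20⌋ = ⌊4.86187 × 4096/20⌋
     = ⌊995.711⌋ = 995.

995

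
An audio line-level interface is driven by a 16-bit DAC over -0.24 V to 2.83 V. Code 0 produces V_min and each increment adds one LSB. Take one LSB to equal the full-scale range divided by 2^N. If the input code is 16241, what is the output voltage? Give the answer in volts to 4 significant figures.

Span: 2.83 V − (-0.24 V) = 3.07 V. LSB = 3.07 V / 2^16.
Output = V_min + (16241/65536) × range = -0.24 + 0.247818 × 3.07 V
      = -0.24 + 0.760801 = 0.520801 V.

0.5208 V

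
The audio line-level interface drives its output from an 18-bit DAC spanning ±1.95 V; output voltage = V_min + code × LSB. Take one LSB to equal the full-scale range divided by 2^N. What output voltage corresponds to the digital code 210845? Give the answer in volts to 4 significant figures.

1.187 V

Span: 1.95 V − (-1.95 V) = 3.9 V. LSB = 3.9 V / 2^18.
V_out = -1.95 + 210845 × (3.9/262144) V
      = -1.95 + 3.13681 = 1.18681 V.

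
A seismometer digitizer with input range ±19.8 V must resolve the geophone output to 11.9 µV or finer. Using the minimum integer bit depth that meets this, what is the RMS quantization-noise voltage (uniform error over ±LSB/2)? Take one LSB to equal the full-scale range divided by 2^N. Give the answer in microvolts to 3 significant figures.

Span: 19.8 V − (-19.8 V) = 39.6 V.
39.6 V / 11.9 µV = 3.328e6. Since 2^21 = 2097152 and 2^22 = 4194304, N = 22.
LSB = 39.6 V ÷ 2^22 = 39.6/4194304 V = 9.4414 µV.
RMS noise = LSB/√12 = 2.73 µV.

2.73 µV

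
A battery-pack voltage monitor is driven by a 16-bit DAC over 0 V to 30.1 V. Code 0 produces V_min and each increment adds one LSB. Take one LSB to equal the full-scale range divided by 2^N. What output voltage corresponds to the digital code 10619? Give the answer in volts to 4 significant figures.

Full-scale range = 30.1 V. LSB = 30.1 V / 2^16.
Output = V_min + (10619/65536) × range = 0 + 0.162033 × 30.1 V
      = 0 + 4.87720 = 4.87720 V.

4.877 V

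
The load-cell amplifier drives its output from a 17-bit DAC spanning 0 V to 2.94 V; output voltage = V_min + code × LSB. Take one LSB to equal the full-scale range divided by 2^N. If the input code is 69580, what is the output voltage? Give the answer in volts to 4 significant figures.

1.561 V

Full-scale range = 2.94 V. LSB = 2.94 V / 2^17.
Output = V_min + (69580/131072) × range = 0 + 0.530853 × 2.94 V
      = 0 + 1.56071 = 1.56071 V.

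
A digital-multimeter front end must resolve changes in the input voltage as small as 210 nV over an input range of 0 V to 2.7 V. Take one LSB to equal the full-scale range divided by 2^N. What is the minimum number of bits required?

24 bits

V_FS = 2.7 V.
Need 2^N ≥ 2.7 V / 210 nV = 1.286e7 → N_min = 24.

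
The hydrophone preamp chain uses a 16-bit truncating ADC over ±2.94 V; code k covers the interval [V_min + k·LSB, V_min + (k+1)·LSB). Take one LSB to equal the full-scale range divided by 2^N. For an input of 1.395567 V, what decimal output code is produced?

48322

Range = 2.94 − (-2.94) = 5.88 V. LSB = 5.88 V / 2^16 ≈ 89.72 µV.
(V_in − V_min) × 2^16/range = (1.395567 − (-2.94)) × 65536/5.88 = 48322.401.
Floor → code = 48322.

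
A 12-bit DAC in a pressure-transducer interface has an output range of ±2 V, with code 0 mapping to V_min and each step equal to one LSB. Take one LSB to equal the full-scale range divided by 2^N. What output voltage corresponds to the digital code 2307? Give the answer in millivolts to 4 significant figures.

252.9 mV

Range = 2 − (-2) = 4 V. LSB = 4 V / 2^12.
V_out = -2 + 2307 × (4/4096) V
      = -2 + 2.25293 = 0.252930 V.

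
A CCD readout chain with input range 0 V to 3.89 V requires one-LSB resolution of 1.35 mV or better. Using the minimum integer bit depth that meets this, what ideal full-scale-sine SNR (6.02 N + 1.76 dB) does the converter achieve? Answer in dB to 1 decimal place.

74.0 dB

Range is 3.89 V.
Levels needed ≥ 3.89/1.35 mV = 2881. 2^12 = 4096 suffices, so N_min = 12.
Ideal SNR at N = 12: 6.02·12 + 1.76 = 74.0 dB.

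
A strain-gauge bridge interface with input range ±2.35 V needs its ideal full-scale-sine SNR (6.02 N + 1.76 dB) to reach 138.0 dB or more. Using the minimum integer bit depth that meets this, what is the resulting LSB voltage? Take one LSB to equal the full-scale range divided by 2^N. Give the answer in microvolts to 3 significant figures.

Span: 2.35 V − (-2.35 V) = 4.7 V.
Solving 6.02 N ≥ 138.0 − 1.76: N ≥ 22.631. Round up → N = 23.
One LSB is 4.7 V / 8388608 = 0.560 µV.

0.560 µV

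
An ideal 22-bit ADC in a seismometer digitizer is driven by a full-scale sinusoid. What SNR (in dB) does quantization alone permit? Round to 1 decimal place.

134.2 dB

For an ideal N-bit converter with full-scale sine input, SNR = 6.02 N + 1.76 dB. SNR = 6.02 × 22 + 1.76 = 132.44 + 1.76 = 134.20 dB.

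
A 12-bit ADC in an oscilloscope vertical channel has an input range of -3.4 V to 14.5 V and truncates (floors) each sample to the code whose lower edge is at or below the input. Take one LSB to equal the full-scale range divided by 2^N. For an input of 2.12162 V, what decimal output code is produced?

Range = 14.5 − (-3.4) = 17.9 V. LSB = 17.9 V / 2^12 ≈ 4.370 mV.
V_in − V_min = 2.12162 − (-3.4) = 5.52162 V.
Divide by LSB: 5.52162 × 4096/17.9 = 1263.4947.
Truncating gives code 1263.

1263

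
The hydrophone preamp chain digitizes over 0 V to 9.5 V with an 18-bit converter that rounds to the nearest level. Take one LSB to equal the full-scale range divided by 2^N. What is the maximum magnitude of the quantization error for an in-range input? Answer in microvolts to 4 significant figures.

Range is 9.5 V.
LSB = 9.5 V ÷ 2^18 = 9.5/262144 V = 36.2396 µV.
|e|_max = LSB/2 = 18.12 µV.

18.12 µV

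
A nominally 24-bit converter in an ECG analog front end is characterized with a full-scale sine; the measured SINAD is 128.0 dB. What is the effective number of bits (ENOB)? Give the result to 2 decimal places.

Inverting SNR = 6.02 N + 1.76: N_eff = (128.0 − 1.76)/6.02 = 20.9701.

20.97 bits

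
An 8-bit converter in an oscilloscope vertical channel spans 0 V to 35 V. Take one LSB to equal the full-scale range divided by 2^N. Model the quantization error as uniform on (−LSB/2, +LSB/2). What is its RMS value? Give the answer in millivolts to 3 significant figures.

V_FS = 35 V.
LSB = 35 V / 2^8 = 136.72 mV.
σ_q = LSB/√12 = 136.72 mV/3.4641 = 39.5 mV.

39.5 mV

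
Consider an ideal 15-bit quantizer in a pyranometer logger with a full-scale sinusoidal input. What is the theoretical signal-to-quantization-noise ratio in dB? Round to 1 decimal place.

6.02(15) + 1.76 = 90.30 + 1.76 = 92.06 dB.

92.1 dB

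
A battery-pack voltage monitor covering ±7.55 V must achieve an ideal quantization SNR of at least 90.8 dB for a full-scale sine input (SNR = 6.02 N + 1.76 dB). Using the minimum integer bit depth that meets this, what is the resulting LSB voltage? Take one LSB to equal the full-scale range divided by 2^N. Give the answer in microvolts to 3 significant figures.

Full-scale range = 7.55 V − (-7.55 V) = 15.1 V.
N ≥ (90.8 − 1.76)/6.02 = 14.791 → N_min = 15.
LSB = 15.1 V / 2^15 = 461 µV.

461 µV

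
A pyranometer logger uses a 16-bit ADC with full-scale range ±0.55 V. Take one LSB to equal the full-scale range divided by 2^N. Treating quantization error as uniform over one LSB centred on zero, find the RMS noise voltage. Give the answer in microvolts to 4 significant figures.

4.845 µV

The full-scale span is 0.55 − (-0.55) = 1.1 V.
LSB = 1.1 V / 2^16 = 16.7847 µV.
σ_q = LSB/√12 = 16.7847 µV/3.4641 = 4.845 µV.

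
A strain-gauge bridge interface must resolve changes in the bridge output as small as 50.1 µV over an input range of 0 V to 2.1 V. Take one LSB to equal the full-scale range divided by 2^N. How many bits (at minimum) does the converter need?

16 bits

Full-scale range = 2.1 V.
Levels needed ≥ 2.1/50.1 µV = 41920. 2^16 = 65536 suffices, so N_min = 16.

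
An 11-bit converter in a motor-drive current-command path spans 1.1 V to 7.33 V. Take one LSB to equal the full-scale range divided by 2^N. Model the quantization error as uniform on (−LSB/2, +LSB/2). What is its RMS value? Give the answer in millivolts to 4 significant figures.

0.8781 mV

The full-scale span is 7.33 − (1.1) = 6.23 V.
LSB = 6.23 V ÷ 2^11 = 6.23/2048 V = 3.04199 mV.
RMS of a uniform error over width LSB is LSB/√12 = 0.8781 mV.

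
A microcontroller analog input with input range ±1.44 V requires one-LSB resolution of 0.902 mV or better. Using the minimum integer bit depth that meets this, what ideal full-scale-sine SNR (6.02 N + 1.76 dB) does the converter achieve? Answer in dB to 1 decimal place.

The full-scale span is 1.44 − (-1.44) = 2.88 V.
2.88 V / 0.902 mV = 3193. Since 2^11 = 2048 and 2^12 = 4096, N = 12.
Ideal SNR at N = 12: 6.02·12 + 1.76 = 74.0 dB.

74.0 dB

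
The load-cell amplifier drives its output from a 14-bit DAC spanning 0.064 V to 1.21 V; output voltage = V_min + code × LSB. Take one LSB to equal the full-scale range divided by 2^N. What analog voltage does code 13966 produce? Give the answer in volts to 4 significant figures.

1.041 V

The full-scale span is 1.21 − (0.064) = 1.146 V. LSB = 1.146 V / 2^14.
V_out = 0.064 + 13966 × (1.146/16384) V
      = 0.064 V + 0.976870 V = 1.04087 V.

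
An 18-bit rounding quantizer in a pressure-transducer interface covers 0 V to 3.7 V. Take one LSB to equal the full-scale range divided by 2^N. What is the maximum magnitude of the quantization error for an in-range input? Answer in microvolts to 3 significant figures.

7.06 µV

V_FS = 3.7 V.
Step size = 3.7/262144 V = 14.114 µV.
|e|_max = LSB/2 = 7.06 µV.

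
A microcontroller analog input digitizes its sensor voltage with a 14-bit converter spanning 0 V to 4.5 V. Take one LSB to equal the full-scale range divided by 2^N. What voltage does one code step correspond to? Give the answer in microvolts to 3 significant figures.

Range is 4.5 V.
There are 2^14 = 16384 steps.
Step size = 4.5/16384 V = 275 µV.

275 µV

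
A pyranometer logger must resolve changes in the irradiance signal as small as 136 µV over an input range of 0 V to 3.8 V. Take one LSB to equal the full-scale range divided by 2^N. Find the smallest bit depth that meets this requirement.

15 bits

Range is 3.8 V.
3.8 V / 136 µV = 27940. Since 2^14 = 16384 and 2^15 = 32768, N = 15.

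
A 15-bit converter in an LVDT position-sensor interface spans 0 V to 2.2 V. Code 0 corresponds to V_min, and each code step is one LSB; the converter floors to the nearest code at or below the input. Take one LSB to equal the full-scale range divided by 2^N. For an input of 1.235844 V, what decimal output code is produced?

18407

Full-scale range = 2.2 V. LSB = 2.2 V / 2^15 ≈ 67.14 µV.
code = ⌊(V_in − V_min)/LSB⌋ = ⌊(V_in − V_min) × 2^15 / range⌋
     = ⌊(1.235844 − (0)) × 32768 / 2.2⌋ = ⌊1.235844 × 32768/2.2⌋
     = ⌊18407.335⌋ = 18407.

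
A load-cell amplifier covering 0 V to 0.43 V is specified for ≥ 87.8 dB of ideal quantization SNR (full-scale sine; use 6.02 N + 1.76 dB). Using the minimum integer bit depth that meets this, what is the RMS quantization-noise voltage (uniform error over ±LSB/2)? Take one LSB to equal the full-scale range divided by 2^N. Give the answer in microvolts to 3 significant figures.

Range is 0.43 V.
Solving 6.02 N ≥ 87.8 − 1.76: N ≥ 14.292. Round up → N = 15.
LSB = 0.43 V / 2^15 = 13.123 µV.
RMS noise = LSB/√12 = 3.79 µV.

3.79 µV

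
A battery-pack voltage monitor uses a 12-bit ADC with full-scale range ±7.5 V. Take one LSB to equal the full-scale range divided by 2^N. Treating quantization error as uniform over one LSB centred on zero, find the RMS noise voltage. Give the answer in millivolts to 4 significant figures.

The full-scale span is 7.5 − (-7.5) = 15 V.
LSB = 15 V ÷ 2^12 = 15/4096 V = 3.66211 mV.
RMS of a uniform error over width LSB is LSB/√12 = 1.057 mV.

1.057 mV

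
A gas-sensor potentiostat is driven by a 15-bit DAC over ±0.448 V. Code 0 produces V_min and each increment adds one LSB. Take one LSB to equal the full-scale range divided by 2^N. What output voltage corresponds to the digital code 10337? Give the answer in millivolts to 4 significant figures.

-165.3 mV

The full-scale span is 0.448 − (-0.448) = 0.896 V. LSB = 0.896 V / 2^15.
V_out = -0.448 + 10337 × (0.896/32768) V
      = -0.448 V + 0.282652 V = -0.165348 V.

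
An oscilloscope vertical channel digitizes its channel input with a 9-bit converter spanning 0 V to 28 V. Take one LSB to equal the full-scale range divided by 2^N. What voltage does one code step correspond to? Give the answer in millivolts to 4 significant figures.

54.69 mV

Full-scale range = 28 V.
2^9 = 512 levels.
LSB = 28 V / 2^9 = 54.69 mV.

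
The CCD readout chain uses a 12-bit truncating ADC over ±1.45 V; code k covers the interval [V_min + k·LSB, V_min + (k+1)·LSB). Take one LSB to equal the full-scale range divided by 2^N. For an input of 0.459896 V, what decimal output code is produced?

The full-scale span is 1.45 − (-1.45) = 2.9 V. LSB = 2.9 V / 2^12 ≈ 0.7080 mV.
code = ⌊(V_in − V_min)/LSB⌋ = ⌊(V_in − V_min) × 2^12 / range⌋
     = ⌊(0.459896 − (-1.45)) × 4096 / 2.9⌋ = ⌊1.909896 × 4096/2.9⌋
     = ⌊2697.563⌋ = 2697.

2697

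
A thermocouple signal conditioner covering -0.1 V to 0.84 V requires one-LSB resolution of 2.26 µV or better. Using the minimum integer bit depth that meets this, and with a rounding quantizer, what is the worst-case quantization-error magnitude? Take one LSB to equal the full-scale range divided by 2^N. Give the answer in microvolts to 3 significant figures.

0.896 µV

Full-scale range = 0.84 V − (-0.1 V) = 0.94 V.
Need 2^N ≥ 0.94 V / 2.26 µV = 415900 → N_min = 19.
One LSB is 0.94 V / 524288 = 1.7929 µV.
Max error for round-to-nearest is LSB/2 = 0.896 µV.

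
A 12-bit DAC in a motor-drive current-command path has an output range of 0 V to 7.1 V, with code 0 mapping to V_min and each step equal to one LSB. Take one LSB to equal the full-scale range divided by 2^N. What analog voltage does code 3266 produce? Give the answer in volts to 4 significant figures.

Span = 7.1 V. LSB = 7.1 V / 2^12.
V_out = 0 + 3266 × (7.1/4096) V
      = 0 V + 5.66128 V = 5.66128 V.

5.661 V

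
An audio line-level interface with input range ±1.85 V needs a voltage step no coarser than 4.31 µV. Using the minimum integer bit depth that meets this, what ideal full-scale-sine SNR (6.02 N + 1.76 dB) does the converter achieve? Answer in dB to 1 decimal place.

Range = 1.85 − (-1.85) = 3.7 V.
3.7 V / 4.31 µV = 858500. Since 2^19 = 524288 and 2^20 = 1048576, N = 20.
6.02(20) + 1.76 = 122.16 dB.

122.2 dB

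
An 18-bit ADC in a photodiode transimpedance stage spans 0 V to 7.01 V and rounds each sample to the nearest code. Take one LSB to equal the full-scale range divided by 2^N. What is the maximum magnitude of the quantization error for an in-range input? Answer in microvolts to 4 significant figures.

Range is 7.01 V.
Step size = 7.01/262144 V = 26.7410 µV.
Worst-case error for round-to-nearest is half an LSB: 13.37 µV.

13.37 µV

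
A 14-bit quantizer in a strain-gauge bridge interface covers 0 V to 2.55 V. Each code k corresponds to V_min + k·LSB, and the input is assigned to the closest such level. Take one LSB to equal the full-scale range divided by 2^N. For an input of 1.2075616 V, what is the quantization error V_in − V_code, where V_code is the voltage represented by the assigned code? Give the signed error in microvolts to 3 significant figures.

−46.4 µV

Range is 2.55 V. LSB = 2.55 V / 2^14 ≈ 155.6 µV.
Position in LSBs: (1.2075616 − (0)) × 16384/2.55 = 7758.7017; rounding gives k = 7759.
V_code = V_min + k × range/2^14 = 0 + 7759 × 2.55/16384 = 1.2076080322 V.
e = 1.2075616 − (1.2076080322) = −46.4 µV.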